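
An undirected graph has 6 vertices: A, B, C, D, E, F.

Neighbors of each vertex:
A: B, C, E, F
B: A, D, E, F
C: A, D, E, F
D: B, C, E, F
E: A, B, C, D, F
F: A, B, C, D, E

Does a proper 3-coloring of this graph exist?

C, D, E, F are pairwise adjacent (a clique of size 4), so at least 4 colors are needed.
So 3 colors are not enough.

No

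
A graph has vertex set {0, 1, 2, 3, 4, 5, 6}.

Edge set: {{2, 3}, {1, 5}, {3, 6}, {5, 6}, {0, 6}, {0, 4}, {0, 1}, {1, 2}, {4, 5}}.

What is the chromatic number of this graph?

The cycle 2-3-6-0-1-2 has odd length 5, so it cannot be 2-colored; at least 3 colors are needed.
3 colors suffice: 0=b, 1=a, 2=c, 3=b, 4=a, 5=b, 6=a. No two adjacent vertices share a color.

3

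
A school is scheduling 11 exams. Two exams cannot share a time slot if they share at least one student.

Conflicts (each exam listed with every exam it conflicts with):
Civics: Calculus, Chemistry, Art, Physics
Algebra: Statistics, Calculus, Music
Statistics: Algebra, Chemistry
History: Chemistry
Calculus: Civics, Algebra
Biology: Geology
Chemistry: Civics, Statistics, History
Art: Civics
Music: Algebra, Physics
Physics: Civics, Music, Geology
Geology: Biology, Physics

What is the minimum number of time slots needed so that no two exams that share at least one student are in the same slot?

The cycle Statistics-Chemistry-Civics-Calculus-Algebra-Statistics has odd length 5, so it cannot be 2-colored; at least 3 time slots are needed.
Using 3 time slots: Civics=1, Algebra=1, Statistics=3, History=1, Calculus=2, Biology=2, Chemistry=2, Art=2, Music=3, Physics=2, Geology=1. No two conflicting exams share a time slot.

3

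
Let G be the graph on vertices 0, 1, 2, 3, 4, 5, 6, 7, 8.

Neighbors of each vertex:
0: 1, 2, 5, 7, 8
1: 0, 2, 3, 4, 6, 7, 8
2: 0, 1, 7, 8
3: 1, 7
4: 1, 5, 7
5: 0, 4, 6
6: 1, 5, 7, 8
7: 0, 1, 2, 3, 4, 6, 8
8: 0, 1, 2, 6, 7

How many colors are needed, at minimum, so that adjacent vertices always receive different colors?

5

0, 1, 2, 7, 8 are pairwise adjacent (a clique of size 5), so at least 5 colors are needed.
One proper 5-coloring: 0=yellow, 1=red, 2=purple, 3=green, 4=green, 5=red, 6=yellow, 7=blue, 8=green. Every edge joins two different colors.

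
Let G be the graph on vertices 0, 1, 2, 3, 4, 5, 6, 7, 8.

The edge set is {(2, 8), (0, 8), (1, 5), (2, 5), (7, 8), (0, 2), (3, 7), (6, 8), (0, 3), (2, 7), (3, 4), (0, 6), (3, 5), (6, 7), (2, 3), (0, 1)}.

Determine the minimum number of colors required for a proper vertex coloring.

0, 6, 8 are mutually adjacent, so at least 3 colors are needed.
A valid assignment using 3 colors: 0=b, 1=a, 2=c, 3=a, 4=b, 5=b, 6=c, 7=b, 8=a. Every edge joins two different colors.

3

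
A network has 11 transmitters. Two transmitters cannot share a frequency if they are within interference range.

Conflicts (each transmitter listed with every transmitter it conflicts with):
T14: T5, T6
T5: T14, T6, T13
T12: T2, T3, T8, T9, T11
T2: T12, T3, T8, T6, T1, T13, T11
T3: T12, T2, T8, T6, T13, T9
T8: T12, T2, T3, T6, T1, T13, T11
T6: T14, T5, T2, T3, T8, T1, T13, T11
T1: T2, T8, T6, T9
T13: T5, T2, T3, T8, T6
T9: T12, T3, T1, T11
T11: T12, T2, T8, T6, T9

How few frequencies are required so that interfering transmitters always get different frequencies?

T2, T3, T8, T6, T13 are mutually in conflict, so at least 5 frequencies are needed.
A valid assignment using 5 frequencies: T14=3, T5=2, T12=1, T2=2, T3=4, T8=3, T6=1, T1=4, T13=5, T9=2, T11=4. Each listed conflict is separated.

5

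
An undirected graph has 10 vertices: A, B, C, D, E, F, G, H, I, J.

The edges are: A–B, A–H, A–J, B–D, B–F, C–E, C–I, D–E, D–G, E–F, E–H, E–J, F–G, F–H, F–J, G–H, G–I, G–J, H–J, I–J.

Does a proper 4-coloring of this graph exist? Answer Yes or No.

Yes

The chromatic number is 4. F, G, H, J are mutually adjacent (a clique of size 4), so at least 4 colors are needed.
A valid assignment using 4 colors: A=3, B=2, C=1, D=1, E=4, F=3, G=4, H=2, I=2, J=1.
That is already a proper 4-coloring.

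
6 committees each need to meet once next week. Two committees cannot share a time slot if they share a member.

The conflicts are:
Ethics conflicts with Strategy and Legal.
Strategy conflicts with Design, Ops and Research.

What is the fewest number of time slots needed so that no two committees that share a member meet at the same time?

Strategy and Research conflict, so at least 2 time slots are needed.
2 time slots suffice: time slot 1 → {Strategy, Legal}; time slot 2 → {Ethics, Design, Ops, Research}. Every pair that conflicts lands in different time slots.

2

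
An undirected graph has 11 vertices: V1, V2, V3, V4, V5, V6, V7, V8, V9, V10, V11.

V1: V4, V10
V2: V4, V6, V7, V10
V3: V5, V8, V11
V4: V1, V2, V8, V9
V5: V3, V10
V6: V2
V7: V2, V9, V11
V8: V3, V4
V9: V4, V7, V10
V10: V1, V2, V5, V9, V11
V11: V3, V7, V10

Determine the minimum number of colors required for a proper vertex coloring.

V7 and V9 are adjacent, so at least 2 colors are needed.
2 colors suffice: color 1 → {V3, V4, V6, V7, V10}; color 2 → {V1, V2, V5, V8, V9, V11}. Each edge has distinct colors on its endpoints.

2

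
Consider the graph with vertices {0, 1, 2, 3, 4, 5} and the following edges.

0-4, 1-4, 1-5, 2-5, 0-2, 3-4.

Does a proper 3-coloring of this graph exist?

The chromatic number is 3. The cycle 2-5-1-4-0-2 has odd length 5, so it cannot be 2-colored; at least 3 colors are needed.
3 colors suffice: color red → {4, 5}; color blue → {0, 1, 3}; color green → {2}.
That is already a proper 3-coloring.

Yes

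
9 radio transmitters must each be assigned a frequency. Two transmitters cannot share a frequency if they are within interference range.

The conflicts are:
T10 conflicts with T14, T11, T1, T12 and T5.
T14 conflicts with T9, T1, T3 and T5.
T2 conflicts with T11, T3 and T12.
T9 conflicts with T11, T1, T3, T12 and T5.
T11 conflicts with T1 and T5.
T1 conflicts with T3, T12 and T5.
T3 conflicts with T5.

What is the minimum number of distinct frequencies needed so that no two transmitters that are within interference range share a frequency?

5

T14, T9, T1, T3, T5 pairwise conflict, so at least 5 frequencies are needed.
5 frequencies suffice: frequency 1 → {T2, T1}; frequency 2 → {T12, T5}; frequency 3 → {T10, T9}; frequency 4 → {T11, T3}; frequency 5 → {T14}. Every pair that conflicts lands in different frequencies.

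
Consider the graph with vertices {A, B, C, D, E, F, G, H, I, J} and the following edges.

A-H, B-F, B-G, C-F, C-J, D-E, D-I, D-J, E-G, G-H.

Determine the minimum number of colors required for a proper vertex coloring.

3

The cycle J-D-E-G-B-F-C-J has odd length 7, so it cannot be 2-colored; at least 3 colors are needed.
One proper 3-coloring: A=1, B=2, C=2, D=1, E=2, F=1, G=1, H=2, I=2, J=3. No two adjacent vertices share a color.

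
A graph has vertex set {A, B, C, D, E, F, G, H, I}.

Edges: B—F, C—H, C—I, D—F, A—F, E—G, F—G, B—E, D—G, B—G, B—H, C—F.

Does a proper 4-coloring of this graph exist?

The chromatic number is 3. D, F, G are mutually adjacent, so at least 3 colors are needed.
One proper 3-coloring: A=2, B=2, C=2, D=2, E=1, F=1, G=3, H=1, I=1.
Since 4 ≥ 3, a proper 4-coloring certainly exists.

Yes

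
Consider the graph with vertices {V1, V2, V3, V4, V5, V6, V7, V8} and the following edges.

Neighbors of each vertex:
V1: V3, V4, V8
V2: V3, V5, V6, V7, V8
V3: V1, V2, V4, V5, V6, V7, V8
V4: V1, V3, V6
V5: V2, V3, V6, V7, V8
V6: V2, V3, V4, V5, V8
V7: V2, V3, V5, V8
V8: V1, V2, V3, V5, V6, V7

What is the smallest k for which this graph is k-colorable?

V2, V3, V5, V6, V8 form a clique, so at least 5 colors are needed.
5 colors suffice: color R → {V3}; color B → {V4, V8}; color G → {V1, V2}; color Y → {V6, V7}; color P → {V5}. No two adjacent vertices share a color.

5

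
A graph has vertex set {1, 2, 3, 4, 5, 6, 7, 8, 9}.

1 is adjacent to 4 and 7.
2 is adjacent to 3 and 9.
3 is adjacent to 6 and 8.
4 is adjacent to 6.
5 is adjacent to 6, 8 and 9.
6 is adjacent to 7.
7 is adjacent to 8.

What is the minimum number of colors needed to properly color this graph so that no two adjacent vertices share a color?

3

The cycle 5-9-2-3-8-5 has odd length 5, so it cannot be 2-colored; at least 3 colors are needed.
3 colors suffice: color a → {1, 2, 6, 8}; color b → {3, 4, 5, 7}; color c → {9}. Every edge joins two different colors.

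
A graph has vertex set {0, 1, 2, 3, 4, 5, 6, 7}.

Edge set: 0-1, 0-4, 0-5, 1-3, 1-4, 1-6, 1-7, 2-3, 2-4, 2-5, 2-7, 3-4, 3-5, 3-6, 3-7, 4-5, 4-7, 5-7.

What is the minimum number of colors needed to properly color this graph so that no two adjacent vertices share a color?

5

2, 3, 4, 5, 7 are pairwise adjacent (a clique of size 5), so at least 5 colors are needed.
One proper 5-coloring: 0=b, 1=c, 2=e, 3=b, 4=a, 5=c, 6=a, 7=d. Each edge has distinct colors on its endpoints.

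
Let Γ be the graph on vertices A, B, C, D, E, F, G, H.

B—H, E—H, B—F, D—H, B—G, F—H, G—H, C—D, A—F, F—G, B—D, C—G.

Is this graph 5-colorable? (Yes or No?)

Yes

The chromatic number is 4. B, F, G, H are mutually adjacent (a clique of size 4), so at least 4 colors are needed.
4 colors suffice: color red → {A, C, H}; color blue → {D, E, G}; color green → {F}; color yellow → {B}.
Since 5 ≥ 4, a proper 5-coloring certainly exists.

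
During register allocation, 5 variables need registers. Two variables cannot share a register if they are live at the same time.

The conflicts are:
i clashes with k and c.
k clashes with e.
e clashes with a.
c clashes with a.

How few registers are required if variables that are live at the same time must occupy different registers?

The cycle c-i-k-e-a-c has odd length 5, so it cannot be 2-colored; at least 3 registers are needed.
3 registers suffice: register 1 → {k, c}; register 2 → {i, e}; register 3 → {a}. Each listed conflict is separated.

3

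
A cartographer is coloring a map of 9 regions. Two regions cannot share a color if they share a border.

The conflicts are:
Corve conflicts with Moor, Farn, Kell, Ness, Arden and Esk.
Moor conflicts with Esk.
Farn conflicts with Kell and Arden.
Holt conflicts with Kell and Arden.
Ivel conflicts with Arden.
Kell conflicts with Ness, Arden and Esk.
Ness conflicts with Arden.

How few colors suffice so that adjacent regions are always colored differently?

4

Corve, Farn, Kell, Arden are mutually in conflict, so at least 4 colors are needed.
4 colors suffice: color 1 → {Corve, Holt, Ivel}; color 2 → {Arden, Esk}; color 3 → {Moor, Kell}; color 4 → {Farn, Ness}. No two conflicting regions share a color.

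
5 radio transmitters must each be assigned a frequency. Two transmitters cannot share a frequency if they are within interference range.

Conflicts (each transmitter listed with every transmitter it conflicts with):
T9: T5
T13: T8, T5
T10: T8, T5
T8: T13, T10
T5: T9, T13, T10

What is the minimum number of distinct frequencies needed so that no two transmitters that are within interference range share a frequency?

T9 and T5 conflict, so at least 2 frequencies are needed.
Using 2 frequencies: T9=2, T13=2, T10=2, T8=1, T5=1. No two conflicting transmitters share a frequency.

2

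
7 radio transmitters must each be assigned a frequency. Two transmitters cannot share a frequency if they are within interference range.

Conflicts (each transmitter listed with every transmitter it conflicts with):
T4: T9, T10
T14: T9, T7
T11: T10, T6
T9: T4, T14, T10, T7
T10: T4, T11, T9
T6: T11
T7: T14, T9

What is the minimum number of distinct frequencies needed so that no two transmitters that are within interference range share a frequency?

T4, T9, T10 are mutually in conflict, so at least 3 frequencies are needed.
A valid assignment using 3 frequencies: T4=3, T14=2, T11=1, T9=1, T10=2, T6=2, T7=3. Each listed conflict is separated.

3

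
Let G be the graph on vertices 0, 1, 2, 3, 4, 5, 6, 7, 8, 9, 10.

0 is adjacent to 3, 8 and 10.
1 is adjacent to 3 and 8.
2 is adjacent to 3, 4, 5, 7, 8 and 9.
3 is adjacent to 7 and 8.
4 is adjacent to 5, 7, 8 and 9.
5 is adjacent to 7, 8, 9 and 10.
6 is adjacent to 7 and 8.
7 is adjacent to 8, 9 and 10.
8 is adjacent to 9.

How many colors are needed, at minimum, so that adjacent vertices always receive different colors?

6

2, 4, 5, 7, 8, 9 are mutually adjacent (a clique of size 6), so at least 6 colors are needed.
6 colors suffice: color red → {8, 10}; color blue → {0, 1, 7}; color green → {2, 6}; color yellow → {3, 5}; color purple → {9}; color orange → {4}. Each edge has distinct colors on its endpoints.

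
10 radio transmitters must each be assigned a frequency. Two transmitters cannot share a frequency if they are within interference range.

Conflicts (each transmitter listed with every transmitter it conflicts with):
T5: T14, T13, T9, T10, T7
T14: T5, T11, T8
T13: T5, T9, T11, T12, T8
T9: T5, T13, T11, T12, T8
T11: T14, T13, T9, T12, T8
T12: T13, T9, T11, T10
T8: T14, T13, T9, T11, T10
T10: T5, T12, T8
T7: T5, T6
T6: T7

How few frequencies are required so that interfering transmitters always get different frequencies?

4

T13, T9, T11, T12 are mutually in conflict, so at least 4 frequencies are needed.
4 frequencies suffice: frequency 1 → {T14, T9, T10, T7}; frequency 2 → {T5, T12, T8, T6}; frequency 3 → {T13}; frequency 4 → {T11}. Every pair that conflicts lands in different frequencies.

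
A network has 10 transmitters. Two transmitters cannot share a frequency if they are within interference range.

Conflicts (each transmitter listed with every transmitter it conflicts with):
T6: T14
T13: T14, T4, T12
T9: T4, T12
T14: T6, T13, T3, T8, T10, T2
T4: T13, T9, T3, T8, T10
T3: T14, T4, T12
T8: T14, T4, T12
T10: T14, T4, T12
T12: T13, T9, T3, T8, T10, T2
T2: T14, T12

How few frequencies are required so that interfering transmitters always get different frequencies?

T14 and T2 conflict, so at least 2 frequencies are needed.
A valid assignment using 2 frequencies: T6=2, T13=2, T9=2, T14=1, T4=1, T3=2, T8=2, T10=2, T12=1, T2=2. Every pair that conflicts lands in different frequencies.

2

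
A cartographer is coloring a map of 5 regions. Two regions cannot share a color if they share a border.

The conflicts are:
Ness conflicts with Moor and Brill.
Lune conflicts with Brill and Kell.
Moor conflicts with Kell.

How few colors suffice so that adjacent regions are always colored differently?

The cycle Lune-Brill-Ness-Moor-Kell-Lune has odd length 5, so it cannot be 2-colored; at least 3 colors are needed.
One proper 3-coloring: Ness=1, Lune=2, Moor=2, Brill=3, Kell=1. Every pair that conflicts lands in different colors.

3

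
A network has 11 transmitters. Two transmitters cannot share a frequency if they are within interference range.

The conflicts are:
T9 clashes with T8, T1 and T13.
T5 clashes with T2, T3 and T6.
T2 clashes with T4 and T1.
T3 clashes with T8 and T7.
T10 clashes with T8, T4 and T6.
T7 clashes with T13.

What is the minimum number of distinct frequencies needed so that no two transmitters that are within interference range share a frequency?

3

The cycle T6-T10-T8-T3-T5-T6 has odd length 5, so it cannot be 2-colored; at least 3 frequencies are needed.
3 frequencies suffice: frequency 1 → {T5, T8, T4, T1, T13}; frequency 2 → {T9, T2, T3, T10}; frequency 3 → {T7, T6}. Every pair that conflicts lands in different frequencies.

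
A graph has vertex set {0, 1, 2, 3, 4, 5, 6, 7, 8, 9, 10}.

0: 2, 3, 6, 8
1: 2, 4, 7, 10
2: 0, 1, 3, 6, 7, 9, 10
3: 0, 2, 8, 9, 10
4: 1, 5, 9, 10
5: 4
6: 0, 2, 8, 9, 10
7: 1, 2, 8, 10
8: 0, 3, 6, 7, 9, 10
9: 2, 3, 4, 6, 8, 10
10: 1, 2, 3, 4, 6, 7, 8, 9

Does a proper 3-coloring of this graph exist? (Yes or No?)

3, 8, 9, 10 are pairwise adjacent (a clique of size 4), so at least 4 colors are needed.
So 3 colors are not enough.

No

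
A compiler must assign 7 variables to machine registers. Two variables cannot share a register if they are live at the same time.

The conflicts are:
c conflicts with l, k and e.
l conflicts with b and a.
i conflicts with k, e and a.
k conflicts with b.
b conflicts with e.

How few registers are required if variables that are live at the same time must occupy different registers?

The cycle i-k-b-l-a-i has odd length 5, so it cannot be 2-colored; at least 3 registers are needed.
Using 3 registers: c=1, l=2, i=1, k=2, b=1, e=2, a=3. No two conflicting variables share a register.

3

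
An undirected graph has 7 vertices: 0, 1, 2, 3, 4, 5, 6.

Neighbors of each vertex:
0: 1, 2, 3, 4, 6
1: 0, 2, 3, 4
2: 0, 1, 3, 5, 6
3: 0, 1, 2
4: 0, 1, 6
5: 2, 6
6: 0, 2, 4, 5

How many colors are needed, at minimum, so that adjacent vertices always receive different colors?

0, 1, 2, 3 are mutually adjacent (a clique of size 4), so at least 4 colors are needed.
One proper 4-coloring: 0=blue, 1=green, 2=red, 3=yellow, 4=red, 5=blue, 6=green. No two adjacent vertices share a color.

4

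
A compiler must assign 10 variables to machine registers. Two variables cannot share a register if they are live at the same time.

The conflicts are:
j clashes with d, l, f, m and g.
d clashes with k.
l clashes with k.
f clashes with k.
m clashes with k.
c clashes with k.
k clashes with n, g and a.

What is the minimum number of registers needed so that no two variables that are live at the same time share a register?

2

j and m conflict, so at least 2 registers are needed.
Using 2 registers: j=1, d=2, l=2, f=2, m=2, c=2, k=1, n=2, g=2, a=2. Each listed conflict is separated.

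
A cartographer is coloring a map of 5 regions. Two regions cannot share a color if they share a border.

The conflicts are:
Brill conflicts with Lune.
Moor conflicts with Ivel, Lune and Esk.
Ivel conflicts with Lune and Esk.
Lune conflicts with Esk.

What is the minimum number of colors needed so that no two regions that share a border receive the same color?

Moor, Ivel, Lune, Esk all conflict with each other, so at least 4 colors are needed.
4 colors suffice: color 1 → {Lune}; color 2 → {Brill, Moor}; color 3 → {Ivel}; color 4 → {Esk}. Every pair that conflicts lands in different colors.

4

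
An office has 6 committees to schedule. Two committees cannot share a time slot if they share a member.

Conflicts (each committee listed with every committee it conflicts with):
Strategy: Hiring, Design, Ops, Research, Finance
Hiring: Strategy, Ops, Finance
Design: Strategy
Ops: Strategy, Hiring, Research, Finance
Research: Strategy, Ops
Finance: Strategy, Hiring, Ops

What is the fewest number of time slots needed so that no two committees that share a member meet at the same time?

Strategy, Hiring, Ops, Finance are mutually in conflict, so at least 4 time slots are needed.
Using 4 time slots: Strategy=1, Hiring=4, Design=2, Ops=2, Research=3, Finance=3. Each listed conflict is separated.

4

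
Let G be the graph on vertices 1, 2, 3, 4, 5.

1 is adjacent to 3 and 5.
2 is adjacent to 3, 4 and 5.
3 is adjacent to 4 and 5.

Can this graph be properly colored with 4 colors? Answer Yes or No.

The chromatic number is 3. 2, 3, 4 form a triangle, so at least 3 colors are needed.
One proper 3-coloring: 1=b, 2=b, 3=a, 4=c, 5=c.
Since 4 ≥ 3, a proper 4-coloring certainly exists.

Yes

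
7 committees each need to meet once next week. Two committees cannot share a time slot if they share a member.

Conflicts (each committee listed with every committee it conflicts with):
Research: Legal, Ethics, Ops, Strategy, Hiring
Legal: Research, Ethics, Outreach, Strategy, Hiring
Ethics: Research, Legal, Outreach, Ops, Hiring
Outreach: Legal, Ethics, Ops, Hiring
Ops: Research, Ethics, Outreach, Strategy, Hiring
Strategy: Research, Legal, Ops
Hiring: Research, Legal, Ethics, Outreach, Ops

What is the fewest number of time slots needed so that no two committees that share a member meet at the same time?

4

Research, Legal, Ethics, Hiring are mutually in conflict, so at least 4 time slots are needed.
4 time slots suffice: time slot 1 → {Strategy, Hiring}; time slot 2 → {Research, Outreach}; time slot 3 → {Legal, Ops}; time slot 4 → {Ethics}. No two conflicting committees share a time slot.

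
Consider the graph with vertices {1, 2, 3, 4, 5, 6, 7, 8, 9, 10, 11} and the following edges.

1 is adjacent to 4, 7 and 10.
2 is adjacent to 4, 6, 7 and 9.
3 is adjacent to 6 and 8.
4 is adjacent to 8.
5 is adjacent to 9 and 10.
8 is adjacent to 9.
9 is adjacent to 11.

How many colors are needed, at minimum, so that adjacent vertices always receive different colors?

3

The cycle 8-4-2-6-3-8 has odd length 5, so it cannot be 2-colored; at least 3 colors are needed.
One proper 3-coloring: 1=a, 2=a, 3=c, 4=b, 5=a, 6=b, 7=b, 8=a, 9=b, 10=b, 11=a. No two adjacent vertices share a color.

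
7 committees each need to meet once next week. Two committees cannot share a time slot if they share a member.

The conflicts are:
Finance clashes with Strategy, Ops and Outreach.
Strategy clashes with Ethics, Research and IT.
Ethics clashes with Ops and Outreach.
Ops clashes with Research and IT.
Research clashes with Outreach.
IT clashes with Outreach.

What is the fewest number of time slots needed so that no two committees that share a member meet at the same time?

Strategy and Research conflict, so at least 2 time slots are needed.
2 time slots suffice: time slot 1 → {Strategy, Ops, Outreach}; time slot 2 → {Finance, Ethics, Research, IT}. No two conflicting committees share a time slot.

2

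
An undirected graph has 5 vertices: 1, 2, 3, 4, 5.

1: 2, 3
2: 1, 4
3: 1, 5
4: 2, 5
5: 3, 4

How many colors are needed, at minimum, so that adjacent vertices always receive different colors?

The cycle 3-5-4-2-1-3 has odd length 5, so it cannot be 2-colored; at least 3 colors are needed.
3 colors suffice: color red → {3, 4}; color blue → {1, 5}; color green → {2}. Every edge joins two different colors.

3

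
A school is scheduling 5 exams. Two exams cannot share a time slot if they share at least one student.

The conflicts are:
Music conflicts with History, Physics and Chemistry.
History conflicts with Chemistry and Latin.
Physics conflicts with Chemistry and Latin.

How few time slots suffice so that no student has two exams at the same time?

3

Music, Physics, Chemistry pairwise conflict, so at least 3 time slots are needed.
Using 3 time slots: Music=2, History=1, Physics=1, Chemistry=3, Latin=2. Each listed conflict is separated.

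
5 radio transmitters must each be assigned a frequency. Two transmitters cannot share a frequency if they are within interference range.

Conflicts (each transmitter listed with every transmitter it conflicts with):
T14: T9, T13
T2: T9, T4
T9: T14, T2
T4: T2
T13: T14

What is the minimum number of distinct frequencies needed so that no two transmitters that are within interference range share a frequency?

T14 and T13 conflict, so at least 2 frequencies are needed.
Using 2 frequencies: T14=1, T2=1, T9=2, T4=2, T13=2. Every pair that conflicts lands in different frequencies.

2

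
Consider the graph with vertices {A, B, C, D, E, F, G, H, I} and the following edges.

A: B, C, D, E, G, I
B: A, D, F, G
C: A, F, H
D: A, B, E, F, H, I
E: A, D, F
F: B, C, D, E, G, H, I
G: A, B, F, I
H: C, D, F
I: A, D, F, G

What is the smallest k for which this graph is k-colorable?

3

A, B, G are mutually adjacent, so at least 3 colors are needed.
A valid assignment using 3 colors: A=red, B=green, C=blue, D=blue, E=green, F=red, G=blue, H=green, I=green. No two adjacent vertices share a color.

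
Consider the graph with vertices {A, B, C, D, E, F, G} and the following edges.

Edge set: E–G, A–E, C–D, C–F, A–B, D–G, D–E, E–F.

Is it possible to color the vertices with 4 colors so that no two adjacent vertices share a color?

The chromatic number is 3. D, E, G form a triangle, so at least 3 colors are needed.
3 colors suffice: A=2, B=1, C=1, D=2, E=1, F=2, G=3.
Since 4 ≥ 3, a proper 4-coloring certainly exists.

Yes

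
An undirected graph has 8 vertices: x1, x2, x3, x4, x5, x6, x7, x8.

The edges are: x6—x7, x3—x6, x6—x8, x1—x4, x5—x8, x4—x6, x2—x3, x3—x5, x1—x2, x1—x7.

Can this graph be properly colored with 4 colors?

The chromatic number is 3. The cycle x1-x2-x3-x6-x4-x1 has odd length 5, so it cannot be 2-colored; at least 3 colors are needed.
3 colors suffice: color red → {x1, x5, x6}; color blue → {x3, x4, x7, x8}; color green → {x2}.
Since 4 ≥ 3, a proper 4-coloring certainly exists.

Yes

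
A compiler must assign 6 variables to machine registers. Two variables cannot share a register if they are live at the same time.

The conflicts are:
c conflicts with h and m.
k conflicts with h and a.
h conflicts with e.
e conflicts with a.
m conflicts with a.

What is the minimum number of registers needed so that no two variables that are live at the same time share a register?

The cycle m-a-e-h-c-m has odd length 5, so it cannot be 2-colored; at least 3 registers are needed.
3 registers suffice: register 1 → {h, a}; register 2 → {k, e, m}; register 3 → {c}. Each listed conflict is separated.

3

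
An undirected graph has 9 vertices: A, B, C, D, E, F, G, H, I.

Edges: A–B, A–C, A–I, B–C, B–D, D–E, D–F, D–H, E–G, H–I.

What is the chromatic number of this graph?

3

A, B, C are pairwise adjacent, so at least 3 colors are needed.
3 colors suffice: color 1 → {A, D, G}; color 2 → {B, E, F, H}; color 3 → {C, I}. Each edge has distinct colors on its endpoints.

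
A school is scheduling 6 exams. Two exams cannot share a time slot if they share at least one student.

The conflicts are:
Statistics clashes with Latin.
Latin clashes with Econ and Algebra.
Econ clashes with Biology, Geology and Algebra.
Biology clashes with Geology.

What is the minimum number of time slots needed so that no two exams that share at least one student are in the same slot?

3

Econ, Biology, Geology are mutually in conflict, so at least 3 time slots are needed.
3 time slots suffice: time slot 1 → {Statistics, Econ}; time slot 2 → {Latin, Geology}; time slot 3 → {Biology, Algebra}. No two conflicting exams share a time slot.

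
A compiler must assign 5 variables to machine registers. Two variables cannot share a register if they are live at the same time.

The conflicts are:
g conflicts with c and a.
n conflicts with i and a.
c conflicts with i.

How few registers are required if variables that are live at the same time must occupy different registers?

The cycle g-a-n-i-c-g has odd length 5, so it cannot be 2-colored; at least 3 registers are needed.
Using 3 registers: g=3, n=1, c=1, i=2, a=2. No two conflicting variables share a register.

3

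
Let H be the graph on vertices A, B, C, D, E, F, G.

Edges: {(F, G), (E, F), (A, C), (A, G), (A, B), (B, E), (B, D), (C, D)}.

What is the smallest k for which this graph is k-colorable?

The cycle F-G-A-B-E-F has odd length 5, so it cannot be 2-colored; at least 3 colors are needed.
3 colors suffice: color red → {A, D, F}; color blue → {B, C, G}; color green → {E}. Every edge joins two different colors.

3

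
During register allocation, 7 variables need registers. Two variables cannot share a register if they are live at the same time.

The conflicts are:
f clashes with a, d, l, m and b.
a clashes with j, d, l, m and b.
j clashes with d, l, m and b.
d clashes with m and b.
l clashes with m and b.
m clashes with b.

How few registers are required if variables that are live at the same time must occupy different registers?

5

f, a, l, m, b all conflict with each other, so at least 5 registers are needed.
5 registers suffice: register 1 → {a}; register 2 → {b}; register 3 → {m}; register 4 → {d, l}; register 5 → {f, j}. Each listed conflict is separated.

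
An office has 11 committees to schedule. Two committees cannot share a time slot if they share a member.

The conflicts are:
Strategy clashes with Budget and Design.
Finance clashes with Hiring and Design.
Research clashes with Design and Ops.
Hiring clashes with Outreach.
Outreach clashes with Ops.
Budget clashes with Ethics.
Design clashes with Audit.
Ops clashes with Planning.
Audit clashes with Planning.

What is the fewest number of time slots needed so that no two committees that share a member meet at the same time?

The cycle Planning-Audit-Design-Research-Ops-Planning has odd length 5, so it cannot be 2-colored; at least 3 time slots are needed.
A valid assignment using 3 time slots: Strategy=2, Finance=2, Research=2, Hiring=1, Outreach=2, Budget=1, Design=1, Ops=1, Audit=3, Planning=2, Ethics=2. No two conflicting committees share a time slot.

3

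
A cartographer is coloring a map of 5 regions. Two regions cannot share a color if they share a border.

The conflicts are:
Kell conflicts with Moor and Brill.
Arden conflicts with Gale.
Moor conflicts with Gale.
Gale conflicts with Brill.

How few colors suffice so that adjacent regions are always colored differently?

2

Kell and Moor conflict, so at least 2 colors are needed.
2 colors suffice: Kell=1, Arden=2, Moor=2, Gale=1, Brill=2. No two conflicting regions share a color.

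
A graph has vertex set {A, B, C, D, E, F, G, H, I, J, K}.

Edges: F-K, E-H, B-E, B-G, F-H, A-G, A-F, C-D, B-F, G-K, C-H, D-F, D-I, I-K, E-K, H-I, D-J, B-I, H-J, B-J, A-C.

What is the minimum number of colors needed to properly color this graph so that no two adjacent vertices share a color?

E and K are adjacent, so at least 2 colors are needed.
One proper 2-coloring: A=2, B=2, C=1, D=2, E=1, F=1, G=1, H=2, I=1, J=1, K=2. Each edge has distinct colors on its endpoints.

2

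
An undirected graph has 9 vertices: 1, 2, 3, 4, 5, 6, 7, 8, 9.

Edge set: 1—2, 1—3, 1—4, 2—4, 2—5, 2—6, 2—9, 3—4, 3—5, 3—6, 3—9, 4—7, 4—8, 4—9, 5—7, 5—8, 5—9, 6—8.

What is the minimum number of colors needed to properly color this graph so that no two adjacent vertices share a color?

3, 4, 9 are mutually adjacent, so at least 3 colors are needed.
3 colors suffice: color red → {4, 5, 6}; color blue → {2, 3, 7, 8}; color green → {1, 9}. Every edge joins two different colors.

3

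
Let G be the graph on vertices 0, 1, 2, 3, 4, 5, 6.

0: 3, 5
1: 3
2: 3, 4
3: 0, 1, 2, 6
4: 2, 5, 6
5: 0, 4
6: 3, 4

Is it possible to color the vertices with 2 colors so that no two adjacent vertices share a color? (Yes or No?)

No

The cycle 5-4-2-3-0-5 has odd length 5, so it cannot be 2-colored; at least 3 colors are needed.
So 2 colors are not enough.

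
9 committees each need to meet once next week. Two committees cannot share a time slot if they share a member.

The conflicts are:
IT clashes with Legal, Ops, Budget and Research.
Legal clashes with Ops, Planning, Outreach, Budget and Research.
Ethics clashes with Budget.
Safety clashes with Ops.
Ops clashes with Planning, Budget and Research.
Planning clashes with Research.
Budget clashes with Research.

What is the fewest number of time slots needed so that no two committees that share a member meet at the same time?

IT, Legal, Ops, Budget, Research pairwise conflict, so at least 5 time slots are needed.
Using 5 time slots: IT=5, Legal=1, Ethics=1, Safety=1, Ops=2, Planning=4, Outreach=2, Budget=4, Research=3. No two conflicting committees share a time slot.

5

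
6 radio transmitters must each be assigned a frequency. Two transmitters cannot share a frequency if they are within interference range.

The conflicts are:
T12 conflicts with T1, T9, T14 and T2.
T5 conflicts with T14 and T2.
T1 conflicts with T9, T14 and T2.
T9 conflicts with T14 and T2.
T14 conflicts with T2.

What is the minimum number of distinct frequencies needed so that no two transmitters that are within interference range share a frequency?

T12, T1, T9, T14, T2 pairwise conflict, so at least 5 frequencies are needed.
Using 5 frequencies: T12=5, T5=3, T1=3, T9=4, T14=2, T2=1. Every pair that conflicts lands in different frequencies.

5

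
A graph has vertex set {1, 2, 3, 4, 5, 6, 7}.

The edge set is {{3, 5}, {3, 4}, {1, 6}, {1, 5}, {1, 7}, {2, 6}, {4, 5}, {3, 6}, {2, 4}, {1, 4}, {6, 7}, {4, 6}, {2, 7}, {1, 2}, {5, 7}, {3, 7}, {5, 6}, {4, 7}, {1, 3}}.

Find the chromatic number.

1, 3, 4, 5, 6, 7 form a clique, so at least 6 colors are needed.
6 colors suffice: 1=d, 2=e, 3=e, 4=c, 5=f, 6=b, 7=a. Each edge has distinct colors on its endpoints.

6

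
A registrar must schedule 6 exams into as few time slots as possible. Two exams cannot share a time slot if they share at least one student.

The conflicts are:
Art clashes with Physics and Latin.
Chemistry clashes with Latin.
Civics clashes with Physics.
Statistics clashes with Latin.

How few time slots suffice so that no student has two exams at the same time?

Statistics and Latin conflict, so at least 2 time slots are needed.
2 time slots suffice: time slot 1 → {Physics, Latin}; time slot 2 → {Art, Chemistry, Civics, Statistics}. No two conflicting exams share a time slot.

2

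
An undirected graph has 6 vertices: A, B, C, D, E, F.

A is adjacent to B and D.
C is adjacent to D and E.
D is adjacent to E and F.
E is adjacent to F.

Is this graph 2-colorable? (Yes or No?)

D, E, F form a triangle, so at least 3 colors are needed.
So 2 colors are not enough.

No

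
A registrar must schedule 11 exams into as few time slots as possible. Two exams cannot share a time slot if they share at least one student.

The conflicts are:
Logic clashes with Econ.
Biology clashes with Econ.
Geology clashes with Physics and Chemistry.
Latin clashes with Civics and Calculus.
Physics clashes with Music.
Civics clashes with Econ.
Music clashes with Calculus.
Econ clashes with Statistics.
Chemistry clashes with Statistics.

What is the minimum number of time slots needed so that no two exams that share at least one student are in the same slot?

The cycle Latin-Calculus-Music-Physics-Geology-Chemistry-Statistics-Econ-Civics-Latin has odd length 9, so it cannot be 2-colored; at least 3 time slots are needed.
3 time slots suffice: time slot 1 → {Geology, Latin, Music, Econ}; time slot 2 → {Logic, Biology, Physics, Civics, Chemistry, Calculus}; time slot 3 → {Statistics}. No two conflicting exams share a time slot.

3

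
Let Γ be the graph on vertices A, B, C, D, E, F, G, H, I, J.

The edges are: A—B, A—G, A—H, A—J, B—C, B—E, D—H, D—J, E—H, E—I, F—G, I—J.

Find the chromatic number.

The cycle J-I-E-H-D-J has odd length 5, so it cannot be 2-colored; at least 3 colors are needed.
A valid assignment using 3 colors: A=red, B=blue, C=red, D=red, E=red, F=red, G=blue, H=blue, I=green, J=blue. Every edge joins two different colors.

3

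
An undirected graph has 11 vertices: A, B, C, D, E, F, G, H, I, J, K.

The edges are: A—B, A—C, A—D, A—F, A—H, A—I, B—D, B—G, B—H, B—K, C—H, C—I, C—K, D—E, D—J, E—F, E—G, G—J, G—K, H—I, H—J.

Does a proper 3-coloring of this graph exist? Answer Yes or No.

No

A, C, H, I are mutually adjacent (a clique of size 4), so at least 4 colors are needed.
So 3 colors are not enough.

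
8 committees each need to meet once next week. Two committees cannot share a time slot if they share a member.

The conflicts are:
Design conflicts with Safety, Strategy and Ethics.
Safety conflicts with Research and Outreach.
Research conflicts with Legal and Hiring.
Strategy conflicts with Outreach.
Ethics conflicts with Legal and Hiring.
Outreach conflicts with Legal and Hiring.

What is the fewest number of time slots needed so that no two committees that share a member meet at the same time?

The cycle Safety-Research-Legal-Ethics-Design-Safety has odd length 5, so it cannot be 2-colored; at least 3 time slots are needed.
Using 3 time slots: Design=1, Safety=2, Research=1, Strategy=2, Ethics=3, Outreach=1, Legal=2, Hiring=2. Each listed conflict is separated.

3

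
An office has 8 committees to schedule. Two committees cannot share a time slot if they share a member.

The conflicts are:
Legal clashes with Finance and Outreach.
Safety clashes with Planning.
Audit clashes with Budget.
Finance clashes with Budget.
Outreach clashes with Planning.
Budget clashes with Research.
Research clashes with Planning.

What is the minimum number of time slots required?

2

Audit and Budget conflict, so at least 2 time slots are needed.
2 time slots suffice: time slot 1 → {Legal, Budget, Planning}; time slot 2 → {Safety, Audit, Finance, Outreach, Research}. No two conflicting committees share a time slot.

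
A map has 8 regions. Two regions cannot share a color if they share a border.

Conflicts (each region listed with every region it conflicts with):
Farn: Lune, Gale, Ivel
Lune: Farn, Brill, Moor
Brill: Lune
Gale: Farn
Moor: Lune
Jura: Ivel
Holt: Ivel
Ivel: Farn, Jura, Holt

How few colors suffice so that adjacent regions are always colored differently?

2

Holt and Ivel conflict, so at least 2 colors are needed.
A valid assignment using 2 colors: Farn=1, Lune=2, Brill=1, Gale=2, Moor=1, Jura=1, Holt=1, Ivel=2. No two conflicting regions share a color.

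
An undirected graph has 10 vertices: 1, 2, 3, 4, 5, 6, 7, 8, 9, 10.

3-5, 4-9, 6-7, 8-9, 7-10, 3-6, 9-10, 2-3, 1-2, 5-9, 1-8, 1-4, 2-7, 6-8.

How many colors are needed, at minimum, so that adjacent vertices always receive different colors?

3

The cycle 6-3-5-9-8-6 has odd length 5, so it cannot be 2-colored; at least 3 colors are needed.
3 colors suffice: 1=red, 2=blue, 3=red, 4=blue, 5=blue, 6=green, 7=red, 8=blue, 9=red, 10=blue. Every edge joins two different colors.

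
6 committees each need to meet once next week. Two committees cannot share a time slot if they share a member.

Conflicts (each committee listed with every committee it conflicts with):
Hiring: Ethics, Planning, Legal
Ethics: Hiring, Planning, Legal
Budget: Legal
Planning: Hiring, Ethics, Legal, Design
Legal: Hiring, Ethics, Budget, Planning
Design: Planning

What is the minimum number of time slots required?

4

Hiring, Ethics, Planning, Legal all conflict with each other, so at least 4 time slots are needed.
4 time slots suffice: time slot 1 → {Legal, Design}; time slot 2 → {Budget, Planning}; time slot 3 → {Hiring}; time slot 4 → {Ethics}. No two conflicting committees share a time slot.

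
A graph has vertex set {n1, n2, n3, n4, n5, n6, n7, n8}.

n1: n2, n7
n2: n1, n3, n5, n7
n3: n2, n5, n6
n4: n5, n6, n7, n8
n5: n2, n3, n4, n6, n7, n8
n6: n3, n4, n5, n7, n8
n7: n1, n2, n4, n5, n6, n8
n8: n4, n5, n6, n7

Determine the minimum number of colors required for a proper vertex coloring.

5

n4, n5, n6, n7, n8 are pairwise adjacent (a clique of size 5), so at least 5 colors are needed.
5 colors suffice: color R → {n3, n7}; color B → {n1, n5}; color G → {n2, n6}; color Y → {n8}; color P → {n4}. No two adjacent vertices share a color.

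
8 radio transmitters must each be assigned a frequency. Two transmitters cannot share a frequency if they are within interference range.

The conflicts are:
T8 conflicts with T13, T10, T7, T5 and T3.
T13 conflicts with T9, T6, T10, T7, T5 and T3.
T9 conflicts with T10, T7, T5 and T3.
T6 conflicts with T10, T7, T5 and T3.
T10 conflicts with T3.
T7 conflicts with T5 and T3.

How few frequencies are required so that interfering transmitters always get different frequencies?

T13, T9, T7, T3 pairwise conflict, so at least 4 frequencies are needed.
Using 4 frequencies: T8=4, T13=1, T9=4, T6=4, T10=3, T7=3, T5=2, T3=2. No two conflicting transmitters share a frequency.

4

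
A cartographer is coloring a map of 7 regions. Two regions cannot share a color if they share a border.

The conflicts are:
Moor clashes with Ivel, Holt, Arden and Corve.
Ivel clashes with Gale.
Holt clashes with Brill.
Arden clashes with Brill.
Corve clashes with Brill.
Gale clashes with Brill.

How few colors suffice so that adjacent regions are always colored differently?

The cycle Moor-Ivel-Gale-Brill-Holt-Moor has odd length 5, so it cannot be 2-colored; at least 3 colors are needed.
3 colors suffice: color 1 → {Moor, Brill}; color 2 → {Holt, Arden, Corve, Gale}; color 3 → {Ivel}. Each listed conflict is separated.

3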